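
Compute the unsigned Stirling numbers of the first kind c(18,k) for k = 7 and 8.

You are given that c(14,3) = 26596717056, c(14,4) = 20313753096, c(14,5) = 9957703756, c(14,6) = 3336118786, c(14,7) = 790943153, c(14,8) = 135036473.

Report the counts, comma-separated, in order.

r15: T_15,4=14×20313753096+26596717056=310989260400; T_15,5=14×9957703756+20313753096=159721605680; T_15,6=14×3336118786+9957703756=56663366760; T_15,7=14×790943153+3336118786=14409322928; T_15,8=14×135036473+790943153=2681453775
r16: T_16,5=15×159721605680+310989260400=2706813345600; T_16,6=15×56663366760+159721605680=1009672107080; T_16,7=15×14409322928+56663366760=272803210680; T_16,8=15×2681453775+14409322928=54631129553
r17: T_17,6=16×1009672107080+2706813345600=18861567058880; T_17,7=16×272803210680+1009672107080=5374523477960; T_17,8=16×54631129553+272803210680=1146901283528
r18: T_18,7=17×5374523477960+18861567058880=110228466184200; T_18,8=17×1146901283528+5374523477960=24871845297936
Read c(18,7) = 110228466184200, c(18,8) = 24871845297936.

110228466184200, 24871845297936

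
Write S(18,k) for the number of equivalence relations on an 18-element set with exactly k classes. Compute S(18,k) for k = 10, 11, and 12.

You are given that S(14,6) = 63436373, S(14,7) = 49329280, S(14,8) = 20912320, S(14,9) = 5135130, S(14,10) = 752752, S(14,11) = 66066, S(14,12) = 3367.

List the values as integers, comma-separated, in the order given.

r15: T_15,7=7×49329280+63436373=408741333; T_15,8=8×20912320+49329280=216627840; T_15,9=9×5135130+20912320=67128490; T_15,10=10×752752+5135130=12662650; T_15,11=11×66066+752752=1479478; T_15,12=12×3367+66066=106470
r16: T_16,8=8×216627840+408741333=2141764053; T_16,9=9×67128490+216627840=820784250; T_16,10=10×12662650+67128490=193754990; T_16,11=11×1479478+12662650=28936908; T_16,12=12×106470+1479478=2757118
r17: T_17,9=9×820784250+2141764053=9528822303; T_17,10=10×193754990+820784250=2758334150; T_17,11=11×28936908+193754990=512060978; T_17,12=12×2757118+28936908=62022324
r18: T_18,10=10×2758334150+9528822303=37112163803; T_18,11=11×512060978+2758334150=8391004908; T_18,12=12×62022324+512060978=1256328866
Read S(18,10) = 37112163803, S(18,11) = 8391004908, S(18,12) = 1256328866.

37112163803, 8391004908, 1256328866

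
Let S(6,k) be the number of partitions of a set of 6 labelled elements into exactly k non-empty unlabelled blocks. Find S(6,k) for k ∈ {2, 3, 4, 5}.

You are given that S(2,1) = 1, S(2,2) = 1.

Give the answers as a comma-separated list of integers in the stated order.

31, 90, 65, 15

r3: T_3,1=1×1+0=1; T_3,2=2×1+1=3; T_3,3=3×0+1=1
r4: T_4,1=1×1+0=1; T_4,2=2×3+1=7; T_4,3=3×1+3=6; T_4,4=4×0+1=1
r5: T_5,1=1×1+0=1; T_5,2=2×7+1=15; T_5,3=3×6+7=25; T_5,4=4×1+6=10; T_5,5=5×0+1=1
r6: T_6,2=2×15+1=31; T_6,3=3×25+15=90; T_6,4=4×10+25=65; T_6,5=5×1+10=15
Read S(6,2) = 31, S(6,3) = 90, S(6,4) = 65, S(6,5) = 15.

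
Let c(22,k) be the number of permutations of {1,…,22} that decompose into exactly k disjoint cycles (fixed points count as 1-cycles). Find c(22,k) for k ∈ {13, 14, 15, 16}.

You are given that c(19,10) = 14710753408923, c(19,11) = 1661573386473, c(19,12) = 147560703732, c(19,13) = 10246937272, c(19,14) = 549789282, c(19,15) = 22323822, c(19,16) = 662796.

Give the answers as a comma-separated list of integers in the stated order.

373100999802531, 27188611869881, 1599718388730, 75289668850

r20: T_20,11=19×1661573386473+14710753408923=46280647751910; T_20,12=19×147560703732+1661573386473=4465226757381; T_20,13=19×10246937272+147560703732=342252511900; T_20,14=19×549789282+10246937272=20692933630; T_20,15=19×22323822+549789282=973941900; T_20,16=19×662796+22323822=34916946
r21: T_21,12=20×4465226757381+46280647751910=135585182899530; T_21,13=20×342252511900+4465226757381=11310276995381; T_21,14=20×20692933630+342252511900=756111184500; T_21,15=20×973941900+20692933630=40171771630; T_21,16=20×34916946+973941900=1672280820
r22: T_22,13=21×11310276995381+135585182899530=373100999802531; T_22,14=21×756111184500+11310276995381=27188611869881; T_22,15=21×40171771630+756111184500=1599718388730; T_22,16=21×1672280820+40171771630=75289668850
Read c(22,13) = 373100999802531, c(22,14) = 27188611869881, c(22,15) = 1599718388730, c(22,16) = 75289668850.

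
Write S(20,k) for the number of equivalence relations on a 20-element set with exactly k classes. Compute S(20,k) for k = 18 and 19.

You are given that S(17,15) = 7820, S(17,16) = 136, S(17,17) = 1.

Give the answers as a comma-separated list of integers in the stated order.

15675, 190

r18: T_18,16=16×136+7820=9996; T_18,17=17×1+136=153; T_18,18=18×0+1=1
r19: T_19,17=17×153+9996=12597; T_19,18=18×1+153=171; T_19,19=19×0+1=1
r20: T_20,18=18×171+12597=15675; T_20,19=19×1+171=190
Read S(20,18) = 15675, S(20,19) = 190.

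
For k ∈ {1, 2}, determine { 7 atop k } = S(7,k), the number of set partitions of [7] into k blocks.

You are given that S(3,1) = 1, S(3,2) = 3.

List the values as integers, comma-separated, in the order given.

i=4: T(4,1)=0+1·1=1 | T(4,2)=1+2·3=7
i=5: T(5,1)=0+1·1=1 | T(5,2)=1+2·7=15
i=6: T(6,1)=0+1·1=1 | T(6,2)=1+2·15=31
i=7: T(7,1)=0+1·1=1 | T(7,2)=1+2·31=63
Read S(7,1) = 1, S(7,2) = 63.

1, 63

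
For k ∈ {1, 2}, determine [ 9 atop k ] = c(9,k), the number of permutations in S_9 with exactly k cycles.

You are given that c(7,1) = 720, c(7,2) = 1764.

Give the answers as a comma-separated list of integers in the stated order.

40320, 109584

row 8: T[8][1]=7·720+0=5040  T[8][2]=7·1764+720=13068
row 9: T[9][1]=8·5040+0=40320  T[9][2]=8·13068+5040=109584
Read c(9,1) = 40320, c(9,2) = 109584.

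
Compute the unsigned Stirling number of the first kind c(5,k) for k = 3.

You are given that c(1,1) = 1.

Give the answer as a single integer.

@2  (2,1):1·1+0→1, (2,2):0·1+1→1
@3  (3,1):1·2+0→2, (3,2):1·2+1→3, (3,3):0·2+1→1
@4  (4,2):3·3+2→11, (4,3):1·3+3→6
@5  (5,3):6·4+11→35
Read c(5,3) = 35.

35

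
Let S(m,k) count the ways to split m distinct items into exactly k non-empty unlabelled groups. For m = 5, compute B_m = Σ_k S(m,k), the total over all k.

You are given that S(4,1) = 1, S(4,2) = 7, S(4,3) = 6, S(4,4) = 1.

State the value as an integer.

[5] T[5,1]:1*1+0=1 · T[5,2]:2*7+1=15 · T[5,3]:3*6+7=25 · T[5,4]:4*1+6=10 · T[5,5]:5*0+1=1
B_5 = ΣS(5,k) = 1+15+25+10+1 = 52

52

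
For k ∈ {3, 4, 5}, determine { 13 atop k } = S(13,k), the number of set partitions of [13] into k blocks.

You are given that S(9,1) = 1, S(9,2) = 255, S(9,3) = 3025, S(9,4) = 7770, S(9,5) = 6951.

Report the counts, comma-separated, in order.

r10: T_10,1=1×1+0=1; T_10,2=2×255+1=511; T_10,3=3×3025+255=9330; T_10,4=4×7770+3025=34105; T_10,5=5×6951+7770=42525
r11: T_11,1=1×1+0=1; T_11,2=2×511+1=1023; T_11,3=3×9330+511=28501; T_11,4=4×34105+9330=145750; T_11,5=5×42525+34105=246730
r12: T_12,2=2×1023+1=2047; T_12,3=3×28501+1023=86526; T_12,4=4×145750+28501=611501; T_12,5=5×246730+145750=1379400
r13: T_13,3=3×86526+2047=261625; T_13,4=4×611501+86526=2532530; T_13,5=5×1379400+611501=7508501
Read S(13,3) = 261625, S(13,4) = 2532530, S(13,5) = 7508501.

261625, 2532530, 7508501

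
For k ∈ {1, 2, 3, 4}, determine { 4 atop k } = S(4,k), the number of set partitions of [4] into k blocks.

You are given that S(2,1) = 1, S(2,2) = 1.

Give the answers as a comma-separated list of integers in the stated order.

r3: T_3,1=1×1+0=1; T_3,2=2×1+1=3; T_3,3=3×0+1=1
r4: T_4,1=1×1+0=1; T_4,2=2×3+1=7; T_4,3=3×1+3=6; T_4,4=4×0+1=1
Read S(4,1) = 1, S(4,2) = 7, S(4,3) = 6, S(4,4) = 1.

1, 7, 6, 1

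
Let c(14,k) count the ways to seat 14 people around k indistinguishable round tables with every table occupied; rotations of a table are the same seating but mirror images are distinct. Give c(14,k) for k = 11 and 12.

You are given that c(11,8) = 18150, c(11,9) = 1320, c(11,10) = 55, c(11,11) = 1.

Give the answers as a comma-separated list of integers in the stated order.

@12  (12,9):1320·11+18150→32670, (12,10):55·11+1320→1925, (12,11):1·11+55→66, (12,12):0·11+1→1
@13  (13,10):1925·12+32670→55770, (13,11):66·12+1925→2717, (13,12):1·12+66→78
@14  (14,11):2717·13+55770→91091, (14,12):78·13+2717→3731
Read c(14,11) = 91091, c(14,12) = 3731.

91091, 3731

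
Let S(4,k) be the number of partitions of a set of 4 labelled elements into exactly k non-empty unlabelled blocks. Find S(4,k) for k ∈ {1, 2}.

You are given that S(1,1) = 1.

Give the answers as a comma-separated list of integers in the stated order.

1, 7

[2] T[2,1]:1*1+0=1 · T[2,2]:2*0+1=1
[3] T[3,1]:1*1+0=1 · T[3,2]:2*1+1=3
[4] T[4,1]:1*1+0=1 · T[4,2]:2*3+1=7
Read S(4,1) = 1, S(4,2) = 7.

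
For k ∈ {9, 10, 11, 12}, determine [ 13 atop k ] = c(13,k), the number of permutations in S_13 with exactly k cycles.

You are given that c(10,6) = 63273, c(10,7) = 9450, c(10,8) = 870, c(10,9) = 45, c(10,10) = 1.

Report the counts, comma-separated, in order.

749463, 55770, 2717, 78

r11: T_11,7=10×9450+63273=157773; T_11,8=10×870+9450=18150; T_11,9=10×45+870=1320; T_11,10=10×1+45=55; T_11,11=10×0+1=1
r12: T_12,8=11×18150+157773=357423; T_12,9=11×1320+18150=32670; T_12,10=11×55+1320=1925; T_12,11=11×1+55=66; T_12,12=11×0+1=1
r13: T_13,9=12×32670+357423=749463; T_13,10=12×1925+32670=55770; T_13,11=12×66+1925=2717; T_13,12=12×1+66=78
Read c(13,9) = 749463, c(13,10) = 55770, c(13,11) = 2717, c(13,12) = 78.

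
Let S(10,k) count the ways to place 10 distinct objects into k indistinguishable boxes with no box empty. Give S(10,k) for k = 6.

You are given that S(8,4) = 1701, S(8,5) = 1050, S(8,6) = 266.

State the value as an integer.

22827

r9: T_9,5=5×1050+1701=6951; T_9,6=6×266+1050=2646
r10: T_10,6=6×2646+6951=22827
Read S(10,6) = 22827.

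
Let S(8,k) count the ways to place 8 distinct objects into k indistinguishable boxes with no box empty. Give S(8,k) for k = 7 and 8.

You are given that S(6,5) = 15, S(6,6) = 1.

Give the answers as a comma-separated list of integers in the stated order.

28, 1

row 7: T[7][6]=6·1+15=21  T[7][7]=7·0+1=1
row 8: T[8][7]=7·1+21=28  T[8][8]=8·0+1=1
Read S(8,7) = 28, S(8,8) = 1.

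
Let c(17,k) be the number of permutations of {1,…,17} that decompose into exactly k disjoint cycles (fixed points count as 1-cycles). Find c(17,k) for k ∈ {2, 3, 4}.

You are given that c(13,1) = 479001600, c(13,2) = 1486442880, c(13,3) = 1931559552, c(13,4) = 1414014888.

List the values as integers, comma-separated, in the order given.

row 14: T[14][1]=13·479001600+0=6227020800  T[14][2]=13·1486442880+479001600=19802759040  T[14][3]=13·1931559552+1486442880=26596717056  T[14][4]=13·1414014888+1931559552=20313753096
row 15: T[15][1]=14·6227020800+0=87178291200  T[15][2]=14·19802759040+6227020800=283465647360  T[15][3]=14·26596717056+19802759040=392156797824  T[15][4]=14·20313753096+26596717056=310989260400
row 16: T[16][1]=15·87178291200+0=1307674368000  T[16][2]=15·283465647360+87178291200=4339163001600  T[16][3]=15·392156797824+283465647360=6165817614720  T[16][4]=15·310989260400+392156797824=5056995703824
row 17: T[17][2]=16·4339163001600+1307674368000=70734282393600  T[17][3]=16·6165817614720+4339163001600=102992244837120  T[17][4]=16·5056995703824+6165817614720=87077748875904
Read c(17,2) = 70734282393600, c(17,3) = 102992244837120, c(17,4) = 87077748875904.

70734282393600, 102992244837120, 87077748875904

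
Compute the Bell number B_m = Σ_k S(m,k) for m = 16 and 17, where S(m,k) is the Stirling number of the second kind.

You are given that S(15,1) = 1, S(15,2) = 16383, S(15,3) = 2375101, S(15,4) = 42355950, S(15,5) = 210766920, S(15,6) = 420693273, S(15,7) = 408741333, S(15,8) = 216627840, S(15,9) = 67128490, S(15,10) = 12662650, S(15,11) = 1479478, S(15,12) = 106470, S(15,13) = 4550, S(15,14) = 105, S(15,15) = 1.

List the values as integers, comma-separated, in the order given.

10480142147, 82864869804

r16: T_16,1=1×1+0=1; T_16,2=2×16383+1=32767; T_16,3=3×2375101+16383=7141686; T_16,4=4×42355950+2375101=171798901; T_16,5=5×210766920+42355950=1096190550; T_16,6=6×420693273+210766920=2734926558; T_16,7=7×408741333+420693273=3281882604; T_16,8=8×216627840+408741333=2141764053; T_16,9=9×67128490+216627840=820784250; T_16,10=10×12662650+67128490=193754990; T_16,11=11×1479478+12662650=28936908; T_16,12=12×106470+1479478=2757118; T_16,13=13×4550+106470=165620; T_16,14=14×105+4550=6020; T_16,15=15×1+105=120; T_16,16=16×0+1=1
r17: T_17,1=1×1+0=1; T_17,2=2×32767+1=65535; T_17,3=3×7141686+32767=21457825; T_17,4=4×171798901+7141686=694337290; T_17,5=5×1096190550+171798901=5652751651; T_17,6=6×2734926558+1096190550=17505749898; T_17,7=7×3281882604+2734926558=25708104786; T_17,8=8×2141764053+3281882604=20415995028; T_17,9=9×820784250+2141764053=9528822303; T_17,10=10×193754990+820784250=2758334150; T_17,11=11×28936908+193754990=512060978; T_17,12=12×2757118+28936908=62022324; T_17,13=13×165620+2757118=4910178; T_17,14=14×6020+165620=249900; T_17,15=15×120+6020=7820; T_17,16=16×1+120=136; T_17,17=17×0+1=1
B_16 = ΣS(16,k) = 1+32767+7141686+171798901+1096190550+2734926558+3281882604+2141764053+820784250+193754990+28936908+2757118+165620+6020+120+1 = 10480142147
B_17 = ΣS(17,k) = 1+65535+21457825+694337290+5652751651+17505749898+25708104786+20415995028+9528822303+2758334150+512060978+62022324+4910178+249900+7820+136+1 = 82864869804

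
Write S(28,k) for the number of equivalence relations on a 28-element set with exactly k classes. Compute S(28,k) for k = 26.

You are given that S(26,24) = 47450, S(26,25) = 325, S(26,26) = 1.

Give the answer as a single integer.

64701

i=27: T(27,25)=47450+25·325=55575 | T(27,26)=325+26·1=351
i=28: T(28,26)=55575+26·351=64701
Read S(28,26) = 64701.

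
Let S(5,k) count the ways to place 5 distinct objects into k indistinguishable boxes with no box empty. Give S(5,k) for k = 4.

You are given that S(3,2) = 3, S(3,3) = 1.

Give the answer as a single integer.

@4  (4,3):1·3+3→6, (4,4):0·4+1→1
@5  (5,4):1·4+6→10
Read S(5,4) = 10.

10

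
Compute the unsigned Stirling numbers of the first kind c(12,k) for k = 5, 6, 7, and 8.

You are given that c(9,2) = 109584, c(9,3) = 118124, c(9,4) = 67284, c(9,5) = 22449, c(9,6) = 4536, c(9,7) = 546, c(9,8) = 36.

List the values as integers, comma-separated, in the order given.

row 10: T[10][3]=9·118124+109584=1172700  T[10][4]=9·67284+118124=723680  T[10][5]=9·22449+67284=269325  T[10][6]=9·4536+22449=63273  T[10][7]=9·546+4536=9450  T[10][8]=9·36+546=870
row 11: T[11][4]=10·723680+1172700=8409500  T[11][5]=10·269325+723680=3416930  T[11][6]=10·63273+269325=902055  T[11][7]=10·9450+63273=157773  T[11][8]=10·870+9450=18150
row 12: T[12][5]=11·3416930+8409500=45995730  T[12][6]=11·902055+3416930=13339535  T[12][7]=11·157773+902055=2637558  T[12][8]=11·18150+157773=357423
Read c(12,5) = 45995730, c(12,6) = 13339535, c(12,7) = 2637558, c(12,8) = 357423.

45995730, 13339535, 2637558, 357423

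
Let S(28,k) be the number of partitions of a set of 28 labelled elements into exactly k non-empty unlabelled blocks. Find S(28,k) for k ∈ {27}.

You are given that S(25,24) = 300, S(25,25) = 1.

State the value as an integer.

378

row 26: T[26][25]=25·1+300=325  T[26][26]=26·0+1=1
row 27: T[27][26]=26·1+325=351  T[27][27]=27·0+1=1
row 28: T[28][27]=27·1+351=378
Read S(28,27) = 378.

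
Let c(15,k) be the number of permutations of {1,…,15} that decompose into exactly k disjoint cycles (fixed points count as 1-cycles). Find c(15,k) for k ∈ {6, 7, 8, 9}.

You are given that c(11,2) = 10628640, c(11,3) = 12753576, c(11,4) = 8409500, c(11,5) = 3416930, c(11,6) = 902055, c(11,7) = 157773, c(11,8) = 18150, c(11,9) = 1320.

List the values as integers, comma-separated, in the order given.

56663366760, 14409322928, 2681453775, 368411615

[12] T[12,3]:11*12753576+10628640=150917976 · T[12,4]:11*8409500+12753576=105258076 · T[12,5]:11*3416930+8409500=45995730 · T[12,6]:11*902055+3416930=13339535 · T[12,7]:11*157773+902055=2637558 · T[12,8]:11*18150+157773=357423 · T[12,9]:11*1320+18150=32670
[13] T[13,4]:12*105258076+150917976=1414014888 · T[13,5]:12*45995730+105258076=657206836 · T[13,6]:12*13339535+45995730=206070150 · T[13,7]:12*2637558+13339535=44990231 · T[13,8]:12*357423+2637558=6926634 · T[13,9]:12*32670+357423=749463
[14] T[14,5]:13*657206836+1414014888=9957703756 · T[14,6]:13*206070150+657206836=3336118786 · T[14,7]:13*44990231+206070150=790943153 · T[14,8]:13*6926634+44990231=135036473 · T[14,9]:13*749463+6926634=16669653
[15] T[15,6]:14*3336118786+9957703756=56663366760 · T[15,7]:14*790943153+3336118786=14409322928 · T[15,8]:14*135036473+790943153=2681453775 · T[15,9]:14*16669653+135036473=368411615
Read c(15,6) = 56663366760, c(15,7) = 14409322928, c(15,8) = 2681453775, c(15,9) = 368411615.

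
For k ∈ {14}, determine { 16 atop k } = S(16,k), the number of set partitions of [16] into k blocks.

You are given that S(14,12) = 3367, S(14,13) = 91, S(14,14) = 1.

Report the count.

[15] T[15,13]:13*91+3367=4550 · T[15,14]:14*1+91=105
[16] T[16,14]:14*105+4550=6020
Read S(16,14) = 6020.

6020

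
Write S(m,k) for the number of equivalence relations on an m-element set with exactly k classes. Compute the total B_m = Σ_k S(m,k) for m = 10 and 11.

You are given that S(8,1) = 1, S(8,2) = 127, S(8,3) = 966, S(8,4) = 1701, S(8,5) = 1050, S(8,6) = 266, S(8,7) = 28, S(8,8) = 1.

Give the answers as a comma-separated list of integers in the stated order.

@9  (9,1):1·1+0→1, (9,2):127·2+1→255, (9,3):966·3+127→3025, (9,4):1701·4+966→7770, (9,5):1050·5+1701→6951, (9,6):266·6+1050→2646, (9,7):28·7+266→462, (9,8):1·8+28→36, (9,9):0·9+1→1
@10  (10,1):1·1+0→1, (10,2):255·2+1→511, (10,3):3025·3+255→9330, (10,4):7770·4+3025→34105, (10,5):6951·5+7770→42525, (10,6):2646·6+6951→22827, (10,7):462·7+2646→5880, (10,8):36·8+462→750, (10,9):1·9+36→45, (10,10):0·10+1→1
@11  (11,1):1·1+0→1, (11,2):511·2+1→1023, (11,3):9330·3+511→28501, (11,4):34105·4+9330→145750, (11,5):42525·5+34105→246730, (11,6):22827·6+42525→179487, (11,7):5880·7+22827→63987, (11,8):750·8+5880→11880, (11,9):45·9+750→1155, (11,10):1·10+45→55, (11,11):0·11+1→1
B_10 = ΣS(10,k) = 1+511+9330+34105+42525+22827+5880+750+45+1 = 115975
B_11 = ΣS(11,k) = 1+1023+28501+145750+246730+179487+63987+11880+1155+55+1 = 678570

115975, 678570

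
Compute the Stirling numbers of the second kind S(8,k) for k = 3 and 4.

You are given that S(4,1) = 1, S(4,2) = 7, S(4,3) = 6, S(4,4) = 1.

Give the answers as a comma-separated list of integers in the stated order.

row 5: T[5][1]=1·1+0=1  T[5][2]=2·7+1=15  T[5][3]=3·6+7=25  T[5][4]=4·1+6=10
row 6: T[6][1]=1·1+0=1  T[6][2]=2·15+1=31  T[6][3]=3·25+15=90  T[6][4]=4·10+25=65
row 7: T[7][2]=2·31+1=63  T[7][3]=3·90+31=301  T[7][4]=4·65+90=350
row 8: T[8][3]=3·301+63=966  T[8][4]=4·350+301=1701
Read S(8,3) = 966, S(8,4) = 1701.

966, 1701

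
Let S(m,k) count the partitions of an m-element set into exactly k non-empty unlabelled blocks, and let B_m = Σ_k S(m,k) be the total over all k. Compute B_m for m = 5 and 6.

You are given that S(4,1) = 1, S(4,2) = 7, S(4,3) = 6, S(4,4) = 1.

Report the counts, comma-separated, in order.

r5: T_5,1=1×1+0=1; T_5,2=2×7+1=15; T_5,3=3×6+7=25; T_5,4=4×1+6=10; T_5,5=5×0+1=1
r6: T_6,1=1×1+0=1; T_6,2=2×15+1=31; T_6,3=3×25+15=90; T_6,4=4×10+25=65; T_6,5=5×1+10=15; T_6,6=6×0+1=1
B_5 = ΣS(5,k) = 1+15+25+10+1 = 52
B_6 = ΣS(6,k) = 1+31+90+65+15+1 = 203

52, 203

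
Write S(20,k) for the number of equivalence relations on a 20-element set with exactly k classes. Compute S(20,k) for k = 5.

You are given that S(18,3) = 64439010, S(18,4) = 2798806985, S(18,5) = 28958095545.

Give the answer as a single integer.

row 19: T[19][4]=4·2798806985+64439010=11259666950  T[19][5]=5·28958095545+2798806985=147589284710
row 20: T[20][5]=5·147589284710+11259666950=749206090500
Read S(20,5) = 749206090500.

749206090500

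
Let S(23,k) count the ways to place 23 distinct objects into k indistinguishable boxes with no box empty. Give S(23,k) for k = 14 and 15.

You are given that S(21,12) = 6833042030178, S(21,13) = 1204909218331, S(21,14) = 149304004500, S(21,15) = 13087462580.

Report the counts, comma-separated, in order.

i=22: T(22,13)=6833042030178+13·1204909218331=22496861868481 | T(22,14)=1204909218331+14·149304004500=3295165281331 | T(22,15)=149304004500+15·13087462580=345615943200
i=23: T(23,14)=22496861868481+14·3295165281331=68629175807115 | T(23,15)=3295165281331+15·345615943200=8479404429331
Read S(23,14) = 68629175807115, S(23,15) = 8479404429331.

68629175807115, 8479404429331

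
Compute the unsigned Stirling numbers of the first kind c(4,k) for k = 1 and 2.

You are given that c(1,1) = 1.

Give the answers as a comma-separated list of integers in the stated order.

6, 11

r2: T_2,1=1×1+0=1; T_2,2=1×0+1=1
r3: T_3,1=2×1+0=2; T_3,2=2×1+1=3
r4: T_4,1=3×2+0=6; T_4,2=3×3+2=11
Read c(4,1) = 6, c(4,2) = 11.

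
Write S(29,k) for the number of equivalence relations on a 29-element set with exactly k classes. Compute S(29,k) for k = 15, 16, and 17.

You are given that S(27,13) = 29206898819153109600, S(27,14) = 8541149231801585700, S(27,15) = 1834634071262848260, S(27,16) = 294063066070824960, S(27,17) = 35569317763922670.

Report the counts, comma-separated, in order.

r28: T_28,14=14×8541149231801585700+29206898819153109600=148782988064375309400; T_28,15=15×1834634071262848260+8541149231801585700=36060660300744309600; T_28,16=16×294063066070824960+1834634071262848260=6539643128396047620; T_28,17=17×35569317763922670+294063066070824960=898741468057510350
r29: T_29,15=15×36060660300744309600+148782988064375309400=689692892575539953400; T_29,16=16×6539643128396047620+36060660300744309600=140694950355081071520; T_29,17=17×898741468057510350+6539643128396047620=21818248085373723570
Read S(29,15) = 689692892575539953400, S(29,16) = 140694950355081071520, S(29,17) = 21818248085373723570.

689692892575539953400, 140694950355081071520, 21818248085373723570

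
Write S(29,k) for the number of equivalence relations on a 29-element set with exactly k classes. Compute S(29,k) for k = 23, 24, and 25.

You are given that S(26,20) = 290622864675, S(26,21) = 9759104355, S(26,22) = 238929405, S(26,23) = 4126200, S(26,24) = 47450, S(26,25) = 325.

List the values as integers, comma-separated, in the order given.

[27] T[27,21]:21*9759104355+290622864675=495564056130 · T[27,22]:22*238929405+9759104355=15015551265 · T[27,23]:23*4126200+238929405=333832005 · T[27,24]:24*47450+4126200=5265000 · T[27,25]:25*325+47450=55575
[28] T[28,22]:22*15015551265+495564056130=825906183960 · T[28,23]:23*333832005+15015551265=22693687380 · T[28,24]:24*5265000+333832005=460192005 · T[28,25]:25*55575+5265000=6654375
[29] T[29,23]:23*22693687380+825906183960=1347860993700 · T[29,24]:24*460192005+22693687380=33738295500 · T[29,25]:25*6654375+460192005=626551380
Read S(29,23) = 1347860993700, S(29,24) = 33738295500, S(29,25) = 626551380.

1347860993700, 33738295500, 626551380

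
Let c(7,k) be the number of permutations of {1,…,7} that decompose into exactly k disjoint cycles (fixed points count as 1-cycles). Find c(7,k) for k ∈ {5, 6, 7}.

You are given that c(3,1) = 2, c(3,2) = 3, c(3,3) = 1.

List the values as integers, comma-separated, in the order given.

175, 21, 1

row 4: T[4][2]=3·3+2=11  T[4][3]=3·1+3=6  T[4][4]=3·0+1=1
row 5: T[5][3]=4·6+11=35  T[5][4]=4·1+6=10  T[5][5]=4·0+1=1
row 6: T[6][4]=5·10+35=85  T[6][5]=5·1+10=15  T[6][6]=5·0+1=1
row 7: T[7][5]=6·15+85=175  T[7][6]=6·1+15=21  T[7][7]=6·0+1=1
Read c(7,5) = 175, c(7,6) = 21, c(7,7) = 1.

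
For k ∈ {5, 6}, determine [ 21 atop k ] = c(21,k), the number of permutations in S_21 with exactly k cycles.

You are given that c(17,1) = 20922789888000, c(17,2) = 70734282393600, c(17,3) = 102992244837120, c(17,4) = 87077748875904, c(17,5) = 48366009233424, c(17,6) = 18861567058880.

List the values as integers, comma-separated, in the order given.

8037811822645051776, 3599979517947607200

[18] T[18,2]:17*70734282393600+20922789888000=1223405590579200 · T[18,3]:17*102992244837120+70734282393600=1821602444624640 · T[18,4]:17*87077748875904+102992244837120=1583313975727488 · T[18,5]:17*48366009233424+87077748875904=909299905844112 · T[18,6]:17*18861567058880+48366009233424=369012649234384
[19] T[19,3]:18*1821602444624640+1223405590579200=34012249593822720 · T[19,4]:18*1583313975727488+1821602444624640=30321254007719424 · T[19,5]:18*909299905844112+1583313975727488=17950712280921504 · T[19,6]:18*369012649234384+909299905844112=7551527592063024
[20] T[20,4]:19*30321254007719424+34012249593822720=610116075740491776 · T[20,5]:19*17950712280921504+30321254007719424=371384787345228000 · T[20,6]:19*7551527592063024+17950712280921504=161429736530118960
[21] T[21,5]:20*371384787345228000+610116075740491776=8037811822645051776 · T[21,6]:20*161429736530118960+371384787345228000=3599979517947607200
Read c(21,5) = 8037811822645051776, c(21,6) = 3599979517947607200.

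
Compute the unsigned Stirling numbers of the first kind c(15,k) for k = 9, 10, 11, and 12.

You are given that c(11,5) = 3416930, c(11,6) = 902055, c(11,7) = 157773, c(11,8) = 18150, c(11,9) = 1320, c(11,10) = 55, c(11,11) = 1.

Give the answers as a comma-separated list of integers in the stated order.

368411615, 37312275, 2749747, 143325

i=12: T(12,6)=3416930+11·902055=13339535 | T(12,7)=902055+11·157773=2637558 | T(12,8)=157773+11·18150=357423 | T(12,9)=18150+11·1320=32670 | T(12,10)=1320+11·55=1925 | T(12,11)=55+11·1=66 | T(12,12)=1+11·0=1
i=13: T(13,7)=13339535+12·2637558=44990231 | T(13,8)=2637558+12·357423=6926634 | T(13,9)=357423+12·32670=749463 | T(13,10)=32670+12·1925=55770 | T(13,11)=1925+12·66=2717 | T(13,12)=66+12·1=78
i=14: T(14,8)=44990231+13·6926634=135036473 | T(14,9)=6926634+13·749463=16669653 | T(14,10)=749463+13·55770=1474473 | T(14,11)=55770+13·2717=91091 | T(14,12)=2717+13·78=3731
i=15: T(15,9)=135036473+14·16669653=368411615 | T(15,10)=16669653+14·1474473=37312275 | T(15,11)=1474473+14·91091=2749747 | T(15,12)=91091+14·3731=143325
Read c(15,9) = 368411615, c(15,10) = 37312275, c(15,11) = 2749747, c(15,12) = 143325.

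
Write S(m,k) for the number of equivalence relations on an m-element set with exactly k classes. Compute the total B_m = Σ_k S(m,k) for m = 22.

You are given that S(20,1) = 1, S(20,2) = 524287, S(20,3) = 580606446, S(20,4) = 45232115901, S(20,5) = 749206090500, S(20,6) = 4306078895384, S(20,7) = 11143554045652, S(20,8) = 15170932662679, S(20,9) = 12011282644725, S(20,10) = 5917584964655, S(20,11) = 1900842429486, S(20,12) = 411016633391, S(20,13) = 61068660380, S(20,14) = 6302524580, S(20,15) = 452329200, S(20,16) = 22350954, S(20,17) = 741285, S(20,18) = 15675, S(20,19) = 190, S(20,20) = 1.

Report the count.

4506715738447323

row 21: T[21][1]=1·1+0=1  T[21][2]=2·524287+1=1048575  T[21][3]=3·580606446+524287=1742343625  T[21][4]=4·45232115901+580606446=181509070050  T[21][5]=5·749206090500+45232115901=3791262568401  T[21][6]=6·4306078895384+749206090500=26585679462804  T[21][7]=7·11143554045652+4306078895384=82310957214948  T[21][8]=8·15170932662679+11143554045652=132511015347084  T[21][9]=9·12011282644725+15170932662679=123272476465204  T[21][10]=10·5917584964655+12011282644725=71187132291275  T[21][11]=11·1900842429486+5917584964655=26826851689001  T[21][12]=12·411016633391+1900842429486=6833042030178  T[21][13]=13·61068660380+411016633391=1204909218331  T[21][14]=14·6302524580+61068660380=149304004500  T[21][15]=15·452329200+6302524580=13087462580  T[21][16]=16·22350954+452329200=809944464  T[21][17]=17·741285+22350954=34952799  T[21][18]=18·15675+741285=1023435  T[21][19]=19·190+15675=19285  T[21][20]=20·1+190=210  T[21][21]=21·0+1=1
row 22: T[22][1]=1·1+0=1  T[22][2]=2·1048575+1=2097151  T[22][3]=3·1742343625+1048575=5228079450  T[22][4]=4·181509070050+1742343625=727778623825  T[22][5]=5·3791262568401+181509070050=19137821912055  T[22][6]=6·26585679462804+3791262568401=163305339345225  T[22][7]=7·82310957214948+26585679462804=602762379967440  T[22][8]=8·132511015347084+82310957214948=1142399079991620  T[22][9]=9·123272476465204+132511015347084=1241963303533920  T[22][10]=10·71187132291275+123272476465204=835143799377954  T[22][11]=11·26826851689001+71187132291275=366282500870286  T[22][12]=12·6833042030178+26826851689001=108823356051137  T[22][13]=13·1204909218331+6833042030178=22496861868481  T[22][14]=14·149304004500+1204909218331=3295165281331  T[22][15]=15·13087462580+149304004500=345615943200  T[22][16]=16·809944464+13087462580=26046574004  T[22][17]=17·34952799+809944464=1404142047  T[22][18]=18·1023435+34952799=53374629  T[22][19]=19·19285+1023435=1389850  T[22][20]=20·210+19285=23485  T[22][21]=21·1+210=231  T[22][22]=22·0+1=1
B_22 = ΣS(22,k) = 1+2097151+5228079450+727778623825+19137821912055+163305339345225+602762379967440+1142399079991620+1241963303533920+835143799377954+366282500870286+108823356051137+22496861868481+3295165281331+345615943200+26046574004+1404142047+53374629+1389850+23485+231+1 = 4506715738447323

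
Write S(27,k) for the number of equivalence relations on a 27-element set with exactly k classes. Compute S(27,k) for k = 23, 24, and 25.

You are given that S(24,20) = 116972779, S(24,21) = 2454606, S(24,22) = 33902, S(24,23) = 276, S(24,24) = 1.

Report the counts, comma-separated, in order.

333832005, 5265000, 55575

r25: T_25,21=21×2454606+116972779=168519505; T_25,22=22×33902+2454606=3200450; T_25,23=23×276+33902=40250; T_25,24=24×1+276=300; T_25,25=25×0+1=1
r26: T_26,22=22×3200450+168519505=238929405; T_26,23=23×40250+3200450=4126200; T_26,24=24×300+40250=47450; T_26,25=25×1+300=325
r27: T_27,23=23×4126200+238929405=333832005; T_27,24=24×47450+4126200=5265000; T_27,25=25×325+47450=55575
Read S(27,23) = 333832005, S(27,24) = 5265000, S(27,25) = 55575.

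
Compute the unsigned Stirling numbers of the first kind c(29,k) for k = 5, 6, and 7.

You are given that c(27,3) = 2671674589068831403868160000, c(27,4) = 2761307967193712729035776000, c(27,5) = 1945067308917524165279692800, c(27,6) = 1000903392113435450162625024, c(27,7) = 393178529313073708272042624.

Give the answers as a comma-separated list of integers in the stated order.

r28: T_28,4=27×2761307967193712729035776000+2671674589068831403868160000=77226989703299075087834112000; T_28,5=27×1945067308917524165279692800+2761307967193712729035776000=55278125307966865191587481600; T_28,6=27×1000903392113435450162625024+1945067308917524165279692800=28969458895980281319670568448; T_28,7=27×393178529313073708272042624+1000903392113435450162625024=11616723683566425573507775872
r29: T_29,5=28×55278125307966865191587481600+77226989703299075087834112000=1625014498326371300452283596800; T_29,6=28×28969458895980281319670568448+55278125307966865191587481600=866422974395414742142363398144; T_29,7=28×11616723683566425573507775872+28969458895980281319670568448=354237722035840197377888292864
Read c(29,5) = 1625014498326371300452283596800, c(29,6) = 866422974395414742142363398144, c(29,7) = 354237722035840197377888292864.

1625014498326371300452283596800, 866422974395414742142363398144, 354237722035840197377888292864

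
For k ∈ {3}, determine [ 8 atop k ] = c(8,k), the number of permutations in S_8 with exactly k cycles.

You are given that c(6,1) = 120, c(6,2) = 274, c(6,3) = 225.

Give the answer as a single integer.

[7] T[7,2]:6*274+120=1764 · T[7,3]:6*225+274=1624
[8] T[8,3]:7*1624+1764=13132
Read c(8,3) = 13132.

13132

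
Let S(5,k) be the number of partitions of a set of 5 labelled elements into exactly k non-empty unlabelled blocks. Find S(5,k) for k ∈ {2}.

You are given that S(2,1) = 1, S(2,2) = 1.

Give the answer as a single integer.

15

[3] T[3,1]:1*1+0=1 · T[3,2]:2*1+1=3
[4] T[4,1]:1*1+0=1 · T[4,2]:2*3+1=7
[5] T[5,2]:2*7+1=15
Read S(5,2) = 15.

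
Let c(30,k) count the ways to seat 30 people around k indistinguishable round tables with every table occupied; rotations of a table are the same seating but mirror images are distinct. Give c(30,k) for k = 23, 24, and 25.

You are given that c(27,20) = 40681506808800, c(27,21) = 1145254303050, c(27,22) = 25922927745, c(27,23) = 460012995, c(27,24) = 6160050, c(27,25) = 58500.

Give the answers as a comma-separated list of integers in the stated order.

207912996295875, 4539323721075, 80328850875

i=28: T(28,21)=40681506808800+27·1145254303050=71603372991150 | T(28,22)=1145254303050+27·25922927745=1845173352165 | T(28,23)=25922927745+27·460012995=38343278610 | T(28,24)=460012995+27·6160050=626334345 | T(28,25)=6160050+27·58500=7739550
i=29: T(29,22)=71603372991150+28·1845173352165=123268226851770 | T(29,23)=1845173352165+28·38343278610=2918785153245 | T(29,24)=38343278610+28·626334345=55880640270 | T(29,25)=626334345+28·7739550=843041745
i=30: T(30,23)=123268226851770+29·2918785153245=207912996295875 | T(30,24)=2918785153245+29·55880640270=4539323721075 | T(30,25)=55880640270+29·843041745=80328850875
Read c(30,23) = 207912996295875, c(30,24) = 4539323721075, c(30,25) = 80328850875.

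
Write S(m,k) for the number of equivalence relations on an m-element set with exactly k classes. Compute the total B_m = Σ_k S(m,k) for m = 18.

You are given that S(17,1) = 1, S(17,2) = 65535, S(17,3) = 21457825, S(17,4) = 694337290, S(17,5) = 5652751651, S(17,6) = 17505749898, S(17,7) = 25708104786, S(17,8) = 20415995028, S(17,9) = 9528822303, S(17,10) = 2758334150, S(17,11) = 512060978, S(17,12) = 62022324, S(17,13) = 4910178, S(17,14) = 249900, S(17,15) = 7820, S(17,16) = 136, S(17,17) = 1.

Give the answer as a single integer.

682076806159

row 18: T[18][1]=1·1+0=1  T[18][2]=2·65535+1=131071  T[18][3]=3·21457825+65535=64439010  T[18][4]=4·694337290+21457825=2798806985  T[18][5]=5·5652751651+694337290=28958095545  T[18][6]=6·17505749898+5652751651=110687251039  T[18][7]=7·25708104786+17505749898=197462483400  T[18][8]=8·20415995028+25708104786=189036065010  T[18][9]=9·9528822303+20415995028=106175395755  T[18][10]=10·2758334150+9528822303=37112163803  T[18][11]=11·512060978+2758334150=8391004908  T[18][12]=12·62022324+512060978=1256328866  T[18][13]=13·4910178+62022324=125854638  T[18][14]=14·249900+4910178=8408778  T[18][15]=15·7820+249900=367200  T[18][16]=16·136+7820=9996  T[18][17]=17·1+136=153  T[18][18]=18·0+1=1
B_18 = ΣS(18,k) = 1+131071+64439010+2798806985+28958095545+110687251039+197462483400+189036065010+106175395755+37112163803+8391004908+1256328866+125854638+8408778+367200+9996+153+1 = 682076806159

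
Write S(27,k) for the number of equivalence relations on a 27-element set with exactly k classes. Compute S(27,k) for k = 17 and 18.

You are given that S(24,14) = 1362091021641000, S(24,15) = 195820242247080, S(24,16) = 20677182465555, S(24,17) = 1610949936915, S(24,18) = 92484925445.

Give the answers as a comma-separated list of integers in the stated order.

35569317763922670, 3270191625210510

r25: T_25,15=15×195820242247080+1362091021641000=4299394655347200; T_25,16=16×20677182465555+195820242247080=526655161695960; T_25,17=17×1610949936915+20677182465555=48063331393110; T_25,18=18×92484925445+1610949936915=3275678594925
r26: T_26,16=16×526655161695960+4299394655347200=12725877242482560; T_26,17=17×48063331393110+526655161695960=1343731795378830; T_26,18=18×3275678594925+48063331393110=107025546101760
r27: T_27,17=17×1343731795378830+12725877242482560=35569317763922670; T_27,18=18×107025546101760+1343731795378830=3270191625210510
Read S(27,17) = 35569317763922670, S(27,18) = 3270191625210510.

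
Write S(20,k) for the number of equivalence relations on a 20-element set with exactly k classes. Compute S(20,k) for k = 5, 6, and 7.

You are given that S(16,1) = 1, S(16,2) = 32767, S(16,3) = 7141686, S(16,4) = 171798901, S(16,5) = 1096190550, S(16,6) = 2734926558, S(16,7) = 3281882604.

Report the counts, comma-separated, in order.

i=17: T(17,2)=1+2·32767=65535 | T(17,3)=32767+3·7141686=21457825 | T(17,4)=7141686+4·171798901=694337290 | T(17,5)=171798901+5·1096190550=5652751651 | T(17,6)=1096190550+6·2734926558=17505749898 | T(17,7)=2734926558+7·3281882604=25708104786
i=18: T(18,3)=65535+3·21457825=64439010 | T(18,4)=21457825+4·694337290=2798806985 | T(18,5)=694337290+5·5652751651=28958095545 | T(18,6)=5652751651+6·17505749898=110687251039 | T(18,7)=17505749898+7·25708104786=197462483400
i=19: T(19,4)=64439010+4·2798806985=11259666950 | T(19,5)=2798806985+5·28958095545=147589284710 | T(19,6)=28958095545+6·110687251039=693081601779 | T(19,7)=110687251039+7·197462483400=1492924634839
i=20: T(20,5)=11259666950+5·147589284710=749206090500 | T(20,6)=147589284710+6·693081601779=4306078895384 | T(20,7)=693081601779+7·1492924634839=11143554045652
Read S(20,5) = 749206090500, S(20,6) = 4306078895384, S(20,7) = 11143554045652.

749206090500, 4306078895384, 11143554045652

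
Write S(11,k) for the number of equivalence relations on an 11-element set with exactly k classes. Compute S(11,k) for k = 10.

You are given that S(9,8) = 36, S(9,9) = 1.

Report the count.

[10] T[10,9]:9*1+36=45 · T[10,10]:10*0+1=1
[11] T[11,10]:10*1+45=55
Read S(11,10) = 55.

55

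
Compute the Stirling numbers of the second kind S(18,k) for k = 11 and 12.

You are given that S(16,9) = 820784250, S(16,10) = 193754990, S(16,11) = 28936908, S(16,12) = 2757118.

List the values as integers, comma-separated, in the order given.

[17] T[17,10]:10*193754990+820784250=2758334150 · T[17,11]:11*28936908+193754990=512060978 · T[17,12]:12*2757118+28936908=62022324
[18] T[18,11]:11*512060978+2758334150=8391004908 · T[18,12]:12*62022324+512060978=1256328866
Read S(18,11) = 8391004908, S(18,12) = 1256328866.

8391004908, 1256328866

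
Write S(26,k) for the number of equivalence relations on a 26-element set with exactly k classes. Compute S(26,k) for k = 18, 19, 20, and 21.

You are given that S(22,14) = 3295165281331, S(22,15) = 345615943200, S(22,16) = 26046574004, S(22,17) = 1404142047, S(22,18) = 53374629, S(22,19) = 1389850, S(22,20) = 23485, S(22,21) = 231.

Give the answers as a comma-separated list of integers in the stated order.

i=23: T(23,15)=3295165281331+15·345615943200=8479404429331 | T(23,16)=345615943200+16·26046574004=762361127264 | T(23,17)=26046574004+17·1404142047=49916988803 | T(23,18)=1404142047+18·53374629=2364885369 | T(23,19)=53374629+19·1389850=79781779 | T(23,20)=1389850+20·23485=1859550 | T(23,21)=23485+21·231=28336
i=24: T(24,16)=8479404429331+16·762361127264=20677182465555 | T(24,17)=762361127264+17·49916988803=1610949936915 | T(24,18)=49916988803+18·2364885369=92484925445 | T(24,19)=2364885369+19·79781779=3880739170 | T(24,20)=79781779+20·1859550=116972779 | T(24,21)=1859550+21·28336=2454606
i=25: T(25,17)=20677182465555+17·1610949936915=48063331393110 | T(25,18)=1610949936915+18·92484925445=3275678594925 | T(25,19)=92484925445+19·3880739170=166218969675 | T(25,20)=3880739170+20·116972779=6220194750 | T(25,21)=116972779+21·2454606=168519505
i=26: T(26,18)=48063331393110+18·3275678594925=107025546101760 | T(26,19)=3275678594925+19·166218969675=6433839018750 | T(26,20)=166218969675+20·6220194750=290622864675 | T(26,21)=6220194750+21·168519505=9759104355
Read S(26,18) = 107025546101760, S(26,19) = 6433839018750, S(26,20) = 290622864675, S(26,21) = 9759104355.

107025546101760, 6433839018750, 290622864675, 9759104355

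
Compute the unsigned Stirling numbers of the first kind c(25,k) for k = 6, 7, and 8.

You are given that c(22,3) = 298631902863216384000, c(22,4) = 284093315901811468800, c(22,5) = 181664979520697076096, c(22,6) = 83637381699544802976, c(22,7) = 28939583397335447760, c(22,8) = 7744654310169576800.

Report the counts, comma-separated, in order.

row 23: T[23][4]=22·284093315901811468800+298631902863216384000=6548684852703068697600  T[23][5]=22·181664979520697076096+284093315901811468800=4280722865357147142912  T[23][6]=22·83637381699544802976+181664979520697076096=2021687376910682741568  T[23][7]=22·28939583397335447760+83637381699544802976=720308216440924653696  T[23][8]=22·7744654310169576800+28939583397335447760=199321978221066137360
row 24: T[24][5]=23·4280722865357147142912+6548684852703068697600=105005310755917452984576  T[24][6]=23·2021687376910682741568+4280722865357147142912=50779532534302850198976  T[24][7]=23·720308216440924653696+2021687376910682741568=18588776355051949776576  T[24][8]=23·199321978221066137360+720308216440924653696=5304713715525445812976
row 25: T[25][6]=24·50779532534302850198976+105005310755917452984576=1323714091579185857760000  T[25][7]=24·18588776355051949776576+50779532534302850198976=496910165055549644836800  T[25][8]=24·5304713715525445812976+18588776355051949776576=145901905527662649288000
Read c(25,6) = 1323714091579185857760000, c(25,7) = 496910165055549644836800, c(25,8) = 145901905527662649288000.

1323714091579185857760000, 496910165055549644836800, 145901905527662649288000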